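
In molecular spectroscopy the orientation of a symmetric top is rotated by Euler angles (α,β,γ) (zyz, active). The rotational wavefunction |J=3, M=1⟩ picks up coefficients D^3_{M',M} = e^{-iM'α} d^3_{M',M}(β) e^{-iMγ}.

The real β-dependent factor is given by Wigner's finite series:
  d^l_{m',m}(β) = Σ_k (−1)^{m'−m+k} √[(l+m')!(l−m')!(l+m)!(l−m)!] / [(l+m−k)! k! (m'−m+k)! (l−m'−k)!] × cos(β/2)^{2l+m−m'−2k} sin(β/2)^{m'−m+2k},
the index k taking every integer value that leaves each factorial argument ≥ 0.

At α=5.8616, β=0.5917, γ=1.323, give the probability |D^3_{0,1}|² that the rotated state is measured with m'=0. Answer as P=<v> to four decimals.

Split into d^3_{0,1}(β=0.5917) × two z-phases.
Half-angle: c=0.956555, s=0.291553. N=√(6·6·24·2)=41.569219
The bounds max(0,m−m')=1 and min(l+m,l−m')=3 give 3 terms
  k=1: (−1)^0·41.5692/(12)·0.9566^5·0.2916^1 = +0.808830
  k=2: (−1)^1·41.5692/(4)·0.9566^3·0.2916^3 = -0.225421
  k=3: (−1)^2·41.5692/(12)·0.9566^1·0.2916^5 = +0.006981
d^3_{0,1}(0.5917) = +0.808830 -0.225421 +0.006981 = +0.590390
|D^3_{0,1}|² = |d^3_{0,1}(β)|² = (+0.590390)² = 0.348560 (the z-rotation phases have unit modulus)

P=0.3486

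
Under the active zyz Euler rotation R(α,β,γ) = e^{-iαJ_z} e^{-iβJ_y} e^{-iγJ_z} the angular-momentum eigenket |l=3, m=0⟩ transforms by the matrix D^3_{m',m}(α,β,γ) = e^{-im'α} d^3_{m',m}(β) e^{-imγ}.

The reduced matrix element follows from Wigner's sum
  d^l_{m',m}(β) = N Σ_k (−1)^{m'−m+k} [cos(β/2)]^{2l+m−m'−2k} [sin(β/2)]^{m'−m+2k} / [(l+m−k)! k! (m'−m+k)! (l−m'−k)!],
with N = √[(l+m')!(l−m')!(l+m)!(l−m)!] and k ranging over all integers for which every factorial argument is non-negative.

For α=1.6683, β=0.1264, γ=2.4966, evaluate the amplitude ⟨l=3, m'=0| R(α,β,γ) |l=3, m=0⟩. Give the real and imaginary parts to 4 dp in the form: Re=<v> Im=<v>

Re=0.9526 Im=0.0000

Split into d^3_{0,0}(β=0.1264) × two z-phases.
c=cos(0.1264/2)=0.998004, s=sin(0.1264/2)=0.063158; N=√[6·6·6·6]=36.000000
The bounds max(0,m−m')=0 and min(l+m,l−m')=3 give 4 terms
  k=0: (−1)^0·36.0000/(36)·0.9980^6·0.0632^0 = +0.988081
  k=1: (−1)^1·36.0000/(4)·0.9980^4·0.0632^2 = -0.035614
  k=2: (−1)^2·36.0000/(4)·0.9980^2·0.0632^4 = +0.000143
  k=3: (−1)^3·36.0000/(36)·0.9980^0·0.0632^6 = -0.000000
d^3_{0,0}(0.1264) = +0.988081 -0.035614 +0.000143 -0.000000 = +0.952609
Attach z-rotation phases: D = e^{-i(0)(1.6683)}·(+0.952609)·e^{-i(0)(2.4966)} = +0.952609+0.000000i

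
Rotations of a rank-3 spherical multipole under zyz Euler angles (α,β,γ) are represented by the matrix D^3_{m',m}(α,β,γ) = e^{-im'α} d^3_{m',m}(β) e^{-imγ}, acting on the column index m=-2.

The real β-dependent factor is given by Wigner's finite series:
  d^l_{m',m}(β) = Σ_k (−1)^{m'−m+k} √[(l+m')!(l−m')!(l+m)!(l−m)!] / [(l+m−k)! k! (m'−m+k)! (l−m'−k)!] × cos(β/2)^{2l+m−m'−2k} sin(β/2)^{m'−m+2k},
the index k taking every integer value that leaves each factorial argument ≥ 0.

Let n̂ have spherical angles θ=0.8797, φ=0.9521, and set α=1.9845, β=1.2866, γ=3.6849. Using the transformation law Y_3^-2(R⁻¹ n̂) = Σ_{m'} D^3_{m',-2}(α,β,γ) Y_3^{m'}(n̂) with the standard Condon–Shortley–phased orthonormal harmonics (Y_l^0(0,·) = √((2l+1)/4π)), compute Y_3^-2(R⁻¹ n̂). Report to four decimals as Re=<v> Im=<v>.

Need the full column D^3_{m',-2} for m'=−3..3 at α=1.9845, β=1.2866, γ=3.6849.
cos(β/2)=0.800121, sin(β/2)=0.599839
d^3_{-3,-2}: single k=1 term ⇒ +0.481823;  D = +0.350260+0.330864i
d^3_{-2,-2}: k∈[0..1] ⇒ +0.262381 -0.737329 = -0.474948;  D = -0.159833+0.447246i
d^3_{-1,-2}: k∈[0..1] ⇒ -0.622031 +0.699199 = +0.077168;  D = -0.076976+0.005434i
d^3_{0,-2}: k∈[0..1] ⇒ +0.807704 -0.453953 = +0.353751;  D = +0.164665+0.313089i
d^3_{1,-2}: k∈[0..1] ⇒ -0.699199 +0.196485 = -0.502714;  D = -0.313324+0.393128i
d^3_{2,-2}: k∈[0..1] ⇒ +0.414400 -0.046581 = +0.367819;  D = -0.355532-0.094277i
d^3_{3,-2}: single k=0 term ⇒ -0.152197;  D = -0.023420-0.150384i
Y_3^{m'}(θ=0.8797,φ=0.9521) and Σ D·Y over m':
  (+0.3503+0.3309i)·(-0.1832-0.0537i)  (-0.1598+0.4472i)·(-0.1266-0.3655i)  (-0.0770+0.0054i)·(+0.1489-0.2092i)  (+0.1647+0.3131i)·(-0.2304+0.0000i)  (-0.3133+0.3931i)·(-0.1489-0.2092i)  (-0.3555-0.0943i)·(-0.1266+0.3655i)  (-0.0234-0.1504i)·(+0.1832-0.0537i)
Y_3^-2(R⁻¹ n̂) = +0.285033-0.270136i

Re=0.2850 Im=-0.2701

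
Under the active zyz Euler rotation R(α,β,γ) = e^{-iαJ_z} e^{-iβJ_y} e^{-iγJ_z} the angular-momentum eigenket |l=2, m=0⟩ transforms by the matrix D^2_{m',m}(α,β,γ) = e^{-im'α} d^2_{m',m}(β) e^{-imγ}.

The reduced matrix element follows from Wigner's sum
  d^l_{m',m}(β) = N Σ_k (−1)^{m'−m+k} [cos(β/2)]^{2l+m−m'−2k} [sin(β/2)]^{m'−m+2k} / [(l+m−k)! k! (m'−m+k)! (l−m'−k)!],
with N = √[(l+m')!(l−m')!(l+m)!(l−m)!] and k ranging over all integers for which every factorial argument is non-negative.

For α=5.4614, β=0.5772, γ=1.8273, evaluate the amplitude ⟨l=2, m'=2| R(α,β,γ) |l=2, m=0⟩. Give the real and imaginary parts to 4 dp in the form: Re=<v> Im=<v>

Split into d^2_{2,0}(β=0.5772) × two z-phases.
With c≡cos(β/2)=0.958643 and s≡sin(β/2)=0.284610, N=[24·1·2·2]^{1/2}=9.797959
The bounds max(0,m−m')=0 and min(l+m,l−m')=0 give 1 term
  k=0: (−1)^2·9.7980/(4)·0.9586^2·0.2846^2 = +0.182344
d^2_{2,0}(0.5772) = +0.182344
D = (-0.072710+0.997353i)·(+0.182344)·(+1.000000+0.000000i) = -0.013258+0.181861i

Re=-0.0133 Im=0.1819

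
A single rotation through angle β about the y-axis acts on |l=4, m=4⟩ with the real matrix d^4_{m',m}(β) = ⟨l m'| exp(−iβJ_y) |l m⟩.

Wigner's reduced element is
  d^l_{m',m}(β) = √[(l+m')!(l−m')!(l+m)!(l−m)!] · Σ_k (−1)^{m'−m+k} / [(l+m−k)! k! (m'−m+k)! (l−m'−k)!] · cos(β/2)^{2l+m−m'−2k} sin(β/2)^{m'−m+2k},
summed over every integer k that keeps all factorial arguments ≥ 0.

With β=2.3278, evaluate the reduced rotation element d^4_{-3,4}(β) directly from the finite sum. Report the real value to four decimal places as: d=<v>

d=0.6167

d^4_{-3,4}(β=2.3278) via Wigner's sum:
c=cos(2.3278/2)=0.395761, s=sin(2.3278/2)=0.918354; N=√[1·5040·40320·1]=14255.272709
The bounds max(0,m−m')=7 and min(l+m,l−m')=7 give 1 term
  k=7: (−1)^0·14255.2727/(5040)·0.3958^1·0.9184^7 = +0.616662
d^4_{-3,4}(2.3278) = +0.616662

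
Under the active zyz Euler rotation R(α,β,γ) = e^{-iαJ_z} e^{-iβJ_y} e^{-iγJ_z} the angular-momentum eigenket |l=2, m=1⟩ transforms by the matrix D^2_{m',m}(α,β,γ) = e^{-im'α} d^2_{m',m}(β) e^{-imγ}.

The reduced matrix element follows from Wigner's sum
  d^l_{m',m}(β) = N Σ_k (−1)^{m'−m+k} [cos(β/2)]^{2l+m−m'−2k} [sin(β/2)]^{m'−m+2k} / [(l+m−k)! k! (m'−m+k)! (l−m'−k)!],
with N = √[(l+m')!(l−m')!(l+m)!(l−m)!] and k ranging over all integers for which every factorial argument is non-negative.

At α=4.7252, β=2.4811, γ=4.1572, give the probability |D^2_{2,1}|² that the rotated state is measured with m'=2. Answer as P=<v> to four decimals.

D^2_{2,1}(4.7252,2.4811,4.1572) = e^{-i·2·4.7252}·d^2_{2,1}(2.4811)·e^{-i·1·4.1572}. Compute d first:
With c≡cos(β/2)=0.324276 and s≡sin(β/2)=0.945962, N=[24·1·6·1]^{1/2}=12.000000
Admissible k: 0..0 (factorial args all ≥0)
  k=0: (−1)^1·12.0000/(6)·0.3243^3·0.9460^1 = -0.064513
d^2_{2,1}(2.4811) = -0.064513
|D^2_{2,1}|² = |d^2_{2,1}(β)|² = (-0.064513)² = 0.004162 (the z-rotation phases have unit modulus)

P=0.0042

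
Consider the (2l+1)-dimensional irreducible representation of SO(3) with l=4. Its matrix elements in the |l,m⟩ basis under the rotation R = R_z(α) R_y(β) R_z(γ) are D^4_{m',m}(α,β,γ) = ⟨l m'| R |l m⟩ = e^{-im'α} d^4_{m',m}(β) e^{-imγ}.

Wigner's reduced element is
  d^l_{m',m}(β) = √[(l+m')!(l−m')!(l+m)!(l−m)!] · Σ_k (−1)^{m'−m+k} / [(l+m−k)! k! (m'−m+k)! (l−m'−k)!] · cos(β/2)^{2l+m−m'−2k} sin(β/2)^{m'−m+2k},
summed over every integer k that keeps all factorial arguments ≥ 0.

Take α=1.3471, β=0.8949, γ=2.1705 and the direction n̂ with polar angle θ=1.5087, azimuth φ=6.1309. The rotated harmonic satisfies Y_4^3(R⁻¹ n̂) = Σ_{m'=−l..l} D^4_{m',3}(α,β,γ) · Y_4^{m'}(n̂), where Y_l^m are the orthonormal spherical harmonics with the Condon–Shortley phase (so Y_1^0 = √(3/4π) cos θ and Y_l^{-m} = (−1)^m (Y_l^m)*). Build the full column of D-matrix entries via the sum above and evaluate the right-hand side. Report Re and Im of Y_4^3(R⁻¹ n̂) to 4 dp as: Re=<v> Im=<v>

Need the full column D^4_{m',3} for m'=−4..4 at α=1.3471, β=0.8949, γ=2.1705.
cos(β/2)=0.901553, sin(β/2)=0.432668
d^4_{-4,3}: single k=7 term ⇒ +0.007238;  D = +0.003133-0.006525i
d^4_{-3,3}: k∈[6..7] ⇒ +0.037326 -0.001228 = +0.036098;  D = -0.028263-0.022456i
d^4_{-2,3}: k∈[5..6] ⇒ +0.124719 -0.009575 = +0.115144;  D = -0.089843+0.072017i
d^4_{-1,3}: k∈[4..5] ⇒ +0.306270 -0.042324 = +0.263946;  D = +0.115285+0.237438i
d^4_{0,3}: k∈[3..4] ⇒ +0.570802 -0.131466 = +0.439336;  D = +0.427935-0.099438i
d^4_{1,3}: k∈[2..3] ⇒ +0.797863 -0.306270 = +0.491594;  D = -0.002270-0.491588i
d^4_{2,3}: k∈[1..2] ⇒ +0.783716 -0.541510 = +0.242206;  D = -0.236417-0.052639i
d^4_{3,3}: k∈[0..1] ⇒ +0.436447 -0.703649 = -0.267202;  D = +0.114482-0.241435i
d^4_{4,3}: single k=0 term ⇒ -0.592434;  D = -0.465658-0.366252i
Y_4^{m'}(θ=1.5087,φ=6.1309) and Σ D·Y over m':
  (+0.0031-0.0065i)·(+0.3601+0.2513i)  (-0.0283-0.0225i)·(+0.0693+0.0341i)  (-0.0898+0.0720i)·(-0.3093-0.0972i)  (+0.1153+0.2374i)·(-0.0861-0.0132i)  (+0.4279-0.0994i)·(+0.3052+0.0000i)  (-0.0023-0.4916i)·(+0.0861-0.0132i)  (-0.2364-0.0526i)·(-0.3093+0.0972i)  (+0.1145-0.2414i)·(-0.0693+0.0341i)  (-0.4657-0.3663i)·(+0.3601-0.2513i)
Y_4^3(R⁻¹ n̂) = -0.027701-0.113217i

Re=-0.0277 Im=-0.1132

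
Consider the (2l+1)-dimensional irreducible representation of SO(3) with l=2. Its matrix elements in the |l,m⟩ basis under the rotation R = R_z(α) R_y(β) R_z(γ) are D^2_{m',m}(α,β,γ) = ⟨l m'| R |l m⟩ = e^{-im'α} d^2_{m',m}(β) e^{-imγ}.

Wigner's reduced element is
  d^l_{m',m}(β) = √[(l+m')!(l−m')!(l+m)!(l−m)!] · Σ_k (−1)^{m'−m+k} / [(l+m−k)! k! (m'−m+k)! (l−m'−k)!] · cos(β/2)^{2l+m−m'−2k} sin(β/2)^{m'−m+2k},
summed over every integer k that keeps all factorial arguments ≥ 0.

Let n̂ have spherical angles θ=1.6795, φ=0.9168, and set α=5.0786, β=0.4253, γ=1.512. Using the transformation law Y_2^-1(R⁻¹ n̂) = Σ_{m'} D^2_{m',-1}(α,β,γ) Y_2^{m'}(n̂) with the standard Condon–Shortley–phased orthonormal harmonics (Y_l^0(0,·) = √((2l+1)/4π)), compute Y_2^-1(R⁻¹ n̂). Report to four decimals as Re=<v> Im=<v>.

Need the full column D^2_{m',-1} for m'=−2..2 at α=5.0786, β=0.4253, γ=1.512.
cos(β/2)=0.977475, sin(β/2)=0.211051
d^2_{-2,-1}: single k=1 term ⇒ +0.394216;  D = +0.245921-0.308106i
d^2_{-1,-1}: k∈[0..1] ⇒ +0.912899 -0.127675 = +0.785224;  D = +0.748412+0.237605i
d^2_{0,-1}: k∈[0..1] ⇒ -0.482814 +0.022508 = -0.460306;  D = -0.027049-0.459510i
d^2_{1,-1}: k∈[0..1] ⇒ +0.127675 -0.001984 = +0.125691;  D = -0.114509+0.051826i
d^2_{2,-1}: single k=0 term ⇒ -0.018378;  D = +0.013071+0.012919i
Y_2^{m'}(θ=1.6795,φ=0.9168) and Σ D·Y over m':
  (+0.2459-0.3081i)·(-0.0992-0.3686i)  (+0.7484+0.2376i)·(-0.0507+0.0661i)  (-0.0270-0.4595i)·(-0.3043+0.0000i)  (-0.1145+0.0518i)·(+0.0507+0.0661i)  (+0.0131+0.0129i)·(-0.0992+0.3686i)
Y_2^-1(R⁻¹ n̂) = -0.198670+0.115749i

Re=-0.1987 Im=0.1157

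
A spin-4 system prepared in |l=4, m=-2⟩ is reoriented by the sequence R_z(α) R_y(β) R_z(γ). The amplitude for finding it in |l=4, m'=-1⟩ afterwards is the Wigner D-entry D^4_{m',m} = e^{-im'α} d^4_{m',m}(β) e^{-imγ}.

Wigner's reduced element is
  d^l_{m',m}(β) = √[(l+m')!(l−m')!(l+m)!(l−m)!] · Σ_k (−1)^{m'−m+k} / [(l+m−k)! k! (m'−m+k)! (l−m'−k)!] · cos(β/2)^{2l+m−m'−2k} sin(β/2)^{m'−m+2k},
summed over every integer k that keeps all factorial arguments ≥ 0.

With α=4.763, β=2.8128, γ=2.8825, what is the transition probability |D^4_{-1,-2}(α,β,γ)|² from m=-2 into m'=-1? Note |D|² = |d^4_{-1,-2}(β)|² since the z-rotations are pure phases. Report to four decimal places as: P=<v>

Split into d^4_{-1,-2}(β=2.8128) × two z-phases.
c=cos(2.8128/2)=0.163657, s=sin(2.8128/2)=0.986517; N=√[6·120·2·720]=1018.233765
k: max(0,(-2)−(-1))=0 … min(4+(-2),4−(-1))=2
  k=0: (−1)^1·1018.2338/(240)·0.1637^7·0.9865^1 = -0.000013
  k=1: (−1)^2·1018.2338/(48)·0.1637^5·0.9865^3 = +0.002391
  k=2: (−1)^3·1018.2338/(72)·0.1637^3·0.9865^5 = -0.057922
d^4_{-1,-2}(2.8128) = -0.000013 +0.002391 -0.057922 = -0.055544
|D^4_{-1,-2}|² = |d^4_{-1,-2}(β)|² = (-0.055544)² = 0.003085 (the z-rotation phases have unit modulus)

P=0.0031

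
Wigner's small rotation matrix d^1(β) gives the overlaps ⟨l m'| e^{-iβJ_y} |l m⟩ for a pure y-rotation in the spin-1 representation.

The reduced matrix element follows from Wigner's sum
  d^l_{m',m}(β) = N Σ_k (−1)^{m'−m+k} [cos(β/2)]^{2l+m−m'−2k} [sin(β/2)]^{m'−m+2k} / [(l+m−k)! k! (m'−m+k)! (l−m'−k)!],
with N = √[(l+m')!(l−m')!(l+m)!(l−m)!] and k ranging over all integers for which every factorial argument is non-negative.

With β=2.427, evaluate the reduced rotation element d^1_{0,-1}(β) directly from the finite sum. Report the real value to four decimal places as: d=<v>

d=-0.4634

d^1_{0,-1}(β=2.427) via Wigner's sum:
Half-angle: c=0.349743, s=0.936846. N=√(1·1·1·2)=1.414214
Admissible k: 0..0 (factorial args all ≥0)
  k=0: (−1)^1·1.4142/(1)·0.3497^1·0.9368^1 = -0.463374
d^1_{0,-1}(2.427) = -0.463374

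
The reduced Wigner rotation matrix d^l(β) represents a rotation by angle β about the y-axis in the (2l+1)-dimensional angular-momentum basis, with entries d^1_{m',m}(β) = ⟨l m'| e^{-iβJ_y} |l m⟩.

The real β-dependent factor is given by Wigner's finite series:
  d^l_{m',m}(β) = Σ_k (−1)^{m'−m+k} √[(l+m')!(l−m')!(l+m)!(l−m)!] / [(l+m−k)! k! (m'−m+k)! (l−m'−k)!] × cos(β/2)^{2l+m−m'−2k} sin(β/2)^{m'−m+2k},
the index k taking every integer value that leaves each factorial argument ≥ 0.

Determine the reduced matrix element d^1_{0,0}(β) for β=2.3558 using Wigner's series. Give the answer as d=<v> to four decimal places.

d=-0.7068

d^1_{0,0}(β=2.3558) via Wigner's sum:
c=cos(2.3558/2)=0.382866, s=sin(2.3558/2)=0.923804; N=√[1·1·1·1]=1.000000
k∈{0,1} keeps every argument non-negative
  k=0: (−1)^0·1.0000/(1)·0.3829^2·0.9238^0 = +0.146586
  k=1: (−1)^1·1.0000/(1)·0.3829^0·0.9238^2 = -0.853414
d^1_{0,0}(2.3558) = +0.146586 -0.853414 = -0.706828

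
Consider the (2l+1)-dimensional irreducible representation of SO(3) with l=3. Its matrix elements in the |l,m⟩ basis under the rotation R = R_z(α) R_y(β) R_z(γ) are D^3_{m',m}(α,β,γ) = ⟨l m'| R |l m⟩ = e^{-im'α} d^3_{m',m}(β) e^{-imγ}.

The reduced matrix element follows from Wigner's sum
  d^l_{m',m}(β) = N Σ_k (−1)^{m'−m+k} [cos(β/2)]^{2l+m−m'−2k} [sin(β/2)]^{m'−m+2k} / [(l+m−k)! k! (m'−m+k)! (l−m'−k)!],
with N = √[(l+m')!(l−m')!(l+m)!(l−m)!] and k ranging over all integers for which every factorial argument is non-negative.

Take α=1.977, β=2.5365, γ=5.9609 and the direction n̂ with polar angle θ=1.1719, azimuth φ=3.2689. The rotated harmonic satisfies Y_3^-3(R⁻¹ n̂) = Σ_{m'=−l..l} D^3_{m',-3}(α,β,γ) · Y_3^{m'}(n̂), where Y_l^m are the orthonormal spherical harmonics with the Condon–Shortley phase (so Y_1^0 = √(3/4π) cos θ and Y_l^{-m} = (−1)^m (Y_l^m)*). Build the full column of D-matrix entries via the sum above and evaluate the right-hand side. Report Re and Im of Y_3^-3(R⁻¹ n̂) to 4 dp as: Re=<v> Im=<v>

Need the full column D^3_{m',-3} for m'=−3..3 at α=1.977, β=2.5365, γ=5.9609.
cos(β/2)=0.297952, sin(β/2)=0.954581
d^3_{-3,-3}: single k=0 term ⇒ +0.000700;  D = +0.000174-0.000678i
d^3_{-2,-3}: single k=0 term ⇒ -0.005491;  D = +0.005425-0.000845i
d^3_{-1,-3}: single k=0 term ⇒ +0.027813;  D = +0.014790+0.023555i
d^3_{0,-3}: single k=0 term ⇒ -0.102894;  D = -0.058433+0.084693i
d^3_{1,-3}: single k=0 term ⇒ +0.285489;  D = -0.279925-0.056084i
d^3_{2,-3}: single k=0 term ⇒ -0.578476;  D = -0.119722-0.565952i
d^3_{3,-3}: single k=0 term ⇒ +0.756618;  D = +0.618129-0.436333i
Y_3^{m'}(θ=1.1719,φ=3.2689) and Σ D·Y over m':
  (+0.0002-0.0007i)·(-0.3029+0.1217i)  (+0.0054-0.0008i)·(+0.3262-0.0849i)  (+0.0148+0.0236i)·(+0.0726-0.0093i)  (-0.0584+0.0847i)·(-0.3255+0.0000i)  (-0.2799-0.0561i)·(-0.0726-0.0093i)  (-0.1197-0.5660i)·(+0.3262+0.0849i)  (+0.6181-0.4363i)·(+0.3029+0.1217i)
Y_3^-3(R⁻¹ n̂) = +0.291183-0.271581i

Re=0.2912 Im=-0.2716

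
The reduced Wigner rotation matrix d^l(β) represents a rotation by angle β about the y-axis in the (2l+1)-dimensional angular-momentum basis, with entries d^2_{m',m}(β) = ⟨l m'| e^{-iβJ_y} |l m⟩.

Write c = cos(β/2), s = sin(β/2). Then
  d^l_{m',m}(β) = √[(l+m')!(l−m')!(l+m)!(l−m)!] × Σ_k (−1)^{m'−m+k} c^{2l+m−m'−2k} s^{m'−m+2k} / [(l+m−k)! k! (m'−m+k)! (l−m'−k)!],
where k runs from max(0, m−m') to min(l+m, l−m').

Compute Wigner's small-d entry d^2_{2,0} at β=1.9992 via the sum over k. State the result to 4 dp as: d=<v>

d^2_{2,0}(β=1.9992) via Wigner's sum:
Half-angle: c=0.540639, s=0.841255. N=√(24·1·2·2)=9.797959
The bounds max(0,m−m')=0 and min(l+m,l−m')=0 give 1 term
  k=0: (−1)^2·9.7980/(4)·0.5406^2·0.8413^2 = +0.506693
d^2_{2,0}(1.9992) = +0.506693

d=0.5067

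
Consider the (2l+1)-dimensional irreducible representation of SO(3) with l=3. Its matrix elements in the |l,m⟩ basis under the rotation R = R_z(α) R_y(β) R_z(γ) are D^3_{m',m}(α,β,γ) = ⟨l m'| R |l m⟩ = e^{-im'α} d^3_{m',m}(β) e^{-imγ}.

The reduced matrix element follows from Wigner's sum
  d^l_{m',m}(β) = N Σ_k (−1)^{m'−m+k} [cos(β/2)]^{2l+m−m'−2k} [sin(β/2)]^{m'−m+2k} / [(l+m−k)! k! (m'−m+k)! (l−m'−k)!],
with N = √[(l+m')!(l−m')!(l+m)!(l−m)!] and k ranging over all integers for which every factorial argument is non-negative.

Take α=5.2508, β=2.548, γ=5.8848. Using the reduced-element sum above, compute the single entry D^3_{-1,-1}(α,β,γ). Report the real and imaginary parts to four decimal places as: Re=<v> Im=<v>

First d^3_{-1,-1}(β=2.548), then the phase factors e^{-i(-1)α} and e^{-i(-1)γ}:
c=cos(2.548/2)=0.292458, s=sin(2.548/2)=0.956278; N=√[2·24·2·24]=48.000000
Admissible k: 0..2 (factorial args all ≥0)
  k=0: (−1)^0·48.0000/(48)·0.2925^6·0.9563^0 = +0.000626
  k=1: (−1)^1·48.0000/(6)·0.2925^4·0.9563^2 = -0.053520
  k=2: (−1)^2·48.0000/(8)·0.2925^2·0.9563^4 = +0.429157
d^3_{-1,-1}(2.548) = +0.000626 -0.053520 +0.429157 = +0.376263
Attach z-rotation phases: D = e^{-i(-1)(5.2508)}·(+0.376263)·e^{-i(-1)(5.8848)} = +0.052514-0.372580i

Re=0.0525 Im=-0.3726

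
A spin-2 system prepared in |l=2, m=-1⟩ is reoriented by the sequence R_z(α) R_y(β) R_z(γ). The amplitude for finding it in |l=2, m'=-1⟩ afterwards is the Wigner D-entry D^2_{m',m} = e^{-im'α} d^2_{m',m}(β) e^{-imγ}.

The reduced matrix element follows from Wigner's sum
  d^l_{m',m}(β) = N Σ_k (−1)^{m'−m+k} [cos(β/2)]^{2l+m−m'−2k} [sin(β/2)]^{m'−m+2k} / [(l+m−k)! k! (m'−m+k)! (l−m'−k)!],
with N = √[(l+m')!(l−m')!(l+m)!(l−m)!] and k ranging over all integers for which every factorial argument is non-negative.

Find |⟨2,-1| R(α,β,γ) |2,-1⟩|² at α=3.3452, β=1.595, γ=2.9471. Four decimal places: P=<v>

P=0.2616

First d^2_{-1,-1}(β=1.595), then the phase factors e^{-i(-1)α} and e^{-i(-1)γ}:
Half-angle: c=0.698498, s=0.715612. N=√(1·6·1·6)=6.000000
The bounds max(0,m−m')=0 and min(l+m,l−m')=1 give 2 terms
  k=0: (−1)^0·6.0000/(6)·0.6985^4·0.7156^0 = +0.238046
  k=1: (−1)^1·6.0000/(2)·0.6985^2·0.7156^2 = -0.749561
d^2_{-1,-1}(1.595) = +0.238046 -0.749561 = -0.511515
|D^2_{-1,-1}|² = |d^2_{-1,-1}(β)|² = (-0.511515)² = 0.261648 (the z-rotation phases have unit modulus)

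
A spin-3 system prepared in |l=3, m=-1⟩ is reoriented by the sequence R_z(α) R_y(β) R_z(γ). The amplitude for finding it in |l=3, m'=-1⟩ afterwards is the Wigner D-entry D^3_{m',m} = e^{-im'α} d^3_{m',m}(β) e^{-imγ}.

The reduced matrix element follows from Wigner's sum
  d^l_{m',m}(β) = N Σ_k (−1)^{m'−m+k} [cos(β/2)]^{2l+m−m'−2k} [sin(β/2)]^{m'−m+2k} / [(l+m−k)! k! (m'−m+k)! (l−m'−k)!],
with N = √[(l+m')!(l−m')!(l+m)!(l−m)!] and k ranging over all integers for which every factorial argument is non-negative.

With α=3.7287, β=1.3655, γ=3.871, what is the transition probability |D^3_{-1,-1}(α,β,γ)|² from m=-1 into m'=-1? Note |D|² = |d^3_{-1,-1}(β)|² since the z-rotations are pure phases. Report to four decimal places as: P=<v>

First d^3_{-1,-1}(β=1.3655), then the phase factors e^{-i(-1)α} and e^{-i(-1)γ}:
c=cos(1.3655/2)=0.775841, s=sin(1.3655/2)=0.630929; N=√[2·24·2·24]=48.000000
k∈{0,1,2} keeps every argument non-negative
  k=0: (−1)^0·48.0000/(48)·0.7758^6·0.6309^0 = +0.218090
  k=1: (−1)^1·48.0000/(6)·0.7758^4·0.6309^2 = -1.153828
  k=2: (−1)^2·48.0000/(8)·0.7758^2·0.6309^4 = +0.572293
d^3_{-1,-1}(1.3655) = +0.218090 -1.153828 +0.572293 = -0.363445
|D^3_{-1,-1}|² = |d^3_{-1,-1}(β)|² = (-0.363445)² = 0.132093 (the z-rotation phases have unit modulus)

P=0.1321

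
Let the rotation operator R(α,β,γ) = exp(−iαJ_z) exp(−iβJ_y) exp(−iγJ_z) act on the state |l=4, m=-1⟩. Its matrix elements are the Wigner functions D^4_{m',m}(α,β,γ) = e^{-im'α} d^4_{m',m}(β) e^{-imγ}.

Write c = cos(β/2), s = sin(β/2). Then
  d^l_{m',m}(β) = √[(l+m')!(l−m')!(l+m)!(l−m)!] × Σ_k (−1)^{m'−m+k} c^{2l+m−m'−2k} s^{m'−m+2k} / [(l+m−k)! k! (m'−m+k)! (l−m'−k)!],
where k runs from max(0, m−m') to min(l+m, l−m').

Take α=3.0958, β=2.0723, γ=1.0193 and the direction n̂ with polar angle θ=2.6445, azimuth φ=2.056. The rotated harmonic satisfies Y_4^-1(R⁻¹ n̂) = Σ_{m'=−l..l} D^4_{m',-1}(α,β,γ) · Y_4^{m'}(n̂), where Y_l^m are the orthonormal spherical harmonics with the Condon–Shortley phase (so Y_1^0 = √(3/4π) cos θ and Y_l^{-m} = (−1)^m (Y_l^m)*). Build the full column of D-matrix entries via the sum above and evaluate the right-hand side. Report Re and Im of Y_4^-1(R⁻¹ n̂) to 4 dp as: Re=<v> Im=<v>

Re=0.0004 Im=-0.0426

Need the full column D^4_{m',-1} for m'=−4..4 at α=3.0958, β=2.0723, γ=1.0193.
cos(β/2)=0.509537, sin(β/2)=0.860449
d^4_{-4,-1}: single k=3 term ⇒ +0.163737;  D = +0.109759+0.121502i
d^4_{-3,-1}: k∈[2..3] ⇒ +0.102843 -0.488789 = -0.385946;  D = +0.245334+0.297936i
d^4_{-2,-1}: k∈[1..3] ⇒ +0.032553 -0.464151 +0.882403 = +0.450805;  D = +0.270332+0.360757i
d^4_{-1,-1}: k∈[0..3] ⇒ +0.004544 -0.194354 +1.108469 -1.053662 = -0.135004;  D = +0.075927+0.111630i
d^4_{0,-1}: k∈[0..3] ⇒ -0.034314 +0.587109 -1.674242 +0.795731 = -0.325716;  D = -0.170663-0.277425i
d^4_{1,-1}: k∈[0..3] ⇒ +0.129570 -1.108469 +1.580494 -0.300470 = +0.301124;  D = -0.145872-0.263434i
d^4_{2,-1}: k∈[0..2] ⇒ -0.309434 +1.323604 -0.754896 = +0.259274;  D = +0.115084+0.232334i
d^4_{3,-1}: k∈[0..1] ⇒ +0.488789 -0.836319 = -0.347530;  D = +0.139840+0.318153i
d^4_{4,-1}: single k=0 term ⇒ -0.466924;  D = -0.168118-0.435608i
Y_4^{m'}(θ=2.6445,φ=2.056) and Σ D·Y over m':
  (+0.1098+0.1215i)·(-0.0083-0.0213i)  (+0.2453+0.2979i)·(-0.1185-0.0137i)  (+0.2703+0.3608i)·(-0.1895+0.2767i)  (+0.0759+0.1116i)·(+0.2227+0.4224i)  (-0.1707-0.2774i)·(+0.0755+0.0000i)  (-0.1459-0.2634i)·(-0.2227+0.4224i)  (+0.1151+0.2323i)·(-0.1895-0.2767i)  (+0.1398+0.3182i)·(+0.1185-0.0137i)  (-0.1681-0.4356i)·(-0.0083+0.0213i)
Y_4^-1(R⁻¹ n̂) = +0.000398-0.042582i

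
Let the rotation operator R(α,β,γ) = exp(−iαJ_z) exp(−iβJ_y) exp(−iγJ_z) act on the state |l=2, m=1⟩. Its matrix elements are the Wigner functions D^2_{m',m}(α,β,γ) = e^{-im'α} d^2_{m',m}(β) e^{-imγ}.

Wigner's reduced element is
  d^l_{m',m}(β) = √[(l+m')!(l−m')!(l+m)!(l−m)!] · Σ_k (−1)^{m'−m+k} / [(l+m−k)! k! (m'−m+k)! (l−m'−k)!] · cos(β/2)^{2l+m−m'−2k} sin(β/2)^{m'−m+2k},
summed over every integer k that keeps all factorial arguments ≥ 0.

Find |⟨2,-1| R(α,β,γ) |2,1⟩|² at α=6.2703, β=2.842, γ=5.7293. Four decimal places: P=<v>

P=0.7932

D^2_{-1,1}(6.2703,2.842,5.7293) = e^{-i·-1·6.2703}·d^2_{-1,1}(2.842)·e^{-i·1·5.7293}. Compute d first:
With c≡cos(β/2)=0.149237 and s≡sin(β/2)=0.988801, N=[1·6·6·1]^{1/2}=6.000000
The bounds max(0,m−m')=2 and min(l+m,l−m')=3 give 2 terms
  k=2: (−1)^0·6.0000/(2)·0.1492^2·0.9888^2 = +0.065327
  k=3: (−1)^1·6.0000/(6)·0.1492^0·0.9888^4 = -0.955953
d^2_{-1,1}(2.842) = +0.065327 -0.955953 = -0.890626
|D^2_{-1,1}|² = |d^2_{-1,1}(β)|² = (-0.890626)² = 0.793215 (the z-rotation phases have unit modulus)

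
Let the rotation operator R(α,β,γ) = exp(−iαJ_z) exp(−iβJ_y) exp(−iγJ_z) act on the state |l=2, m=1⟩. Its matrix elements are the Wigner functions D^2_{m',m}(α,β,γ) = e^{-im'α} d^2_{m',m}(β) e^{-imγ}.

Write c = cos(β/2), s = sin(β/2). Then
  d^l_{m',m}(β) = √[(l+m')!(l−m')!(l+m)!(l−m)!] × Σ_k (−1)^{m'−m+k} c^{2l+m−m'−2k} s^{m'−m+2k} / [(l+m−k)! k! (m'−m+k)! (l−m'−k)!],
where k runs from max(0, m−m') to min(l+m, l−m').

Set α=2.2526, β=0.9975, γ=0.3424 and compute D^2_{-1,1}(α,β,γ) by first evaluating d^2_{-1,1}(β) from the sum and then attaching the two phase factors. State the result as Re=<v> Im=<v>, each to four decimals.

Re=-0.1588 Im=0.4498

First d^2_{-1,1}(β=0.9975), then the phase factors e^{-i(-1)α} and e^{-i(1)γ}:
Half-angle: c=0.878181, s=0.478328. N=√(1·6·6·1)=6.000000
k∈{2,3} keeps every argument non-negative
  k=2: (−1)^0·6.0000/(2)·0.8782^2·0.4783^2 = +0.529348
  k=3: (−1)^1·6.0000/(6)·0.8782^0·0.4783^4 = -0.052348
d^2_{-1,1}(0.9975) = +0.529348 -0.052348 = +0.477000
Phases: e^{-i·(-1)·2.2526}=-0.630194+0.776437i, e^{-i·(1)·0.3424}=+0.941952-0.335749i ⇒ D=-0.158805+0.449789i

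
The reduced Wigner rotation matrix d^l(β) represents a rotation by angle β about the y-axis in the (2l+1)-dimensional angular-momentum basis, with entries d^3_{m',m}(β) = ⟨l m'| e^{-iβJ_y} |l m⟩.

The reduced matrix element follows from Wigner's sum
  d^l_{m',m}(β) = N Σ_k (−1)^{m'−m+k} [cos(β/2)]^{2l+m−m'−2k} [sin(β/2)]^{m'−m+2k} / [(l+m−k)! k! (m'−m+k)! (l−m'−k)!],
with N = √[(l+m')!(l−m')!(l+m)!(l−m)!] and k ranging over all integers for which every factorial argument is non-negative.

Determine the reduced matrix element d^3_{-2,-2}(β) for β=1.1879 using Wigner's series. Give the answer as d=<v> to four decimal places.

d^3_{-2,-2}(β=1.1879) via Wigner's sum:
Half-angle: c=0.828737, s=0.559639. N=√(1·120·1·120)=120.000000
The bounds max(0,m−m')=0 and min(l+m,l−m')=1 give 2 terms
  k=0: (−1)^0·120.0000/(120)·0.8287^6·0.5596^0 = +0.323966
  k=1: (−1)^1·120.0000/(24)·0.8287^4·0.5596^2 = -0.738672
d^3_{-2,-2}(1.1879) = +0.323966 -0.738672 = -0.414707

d=-0.4147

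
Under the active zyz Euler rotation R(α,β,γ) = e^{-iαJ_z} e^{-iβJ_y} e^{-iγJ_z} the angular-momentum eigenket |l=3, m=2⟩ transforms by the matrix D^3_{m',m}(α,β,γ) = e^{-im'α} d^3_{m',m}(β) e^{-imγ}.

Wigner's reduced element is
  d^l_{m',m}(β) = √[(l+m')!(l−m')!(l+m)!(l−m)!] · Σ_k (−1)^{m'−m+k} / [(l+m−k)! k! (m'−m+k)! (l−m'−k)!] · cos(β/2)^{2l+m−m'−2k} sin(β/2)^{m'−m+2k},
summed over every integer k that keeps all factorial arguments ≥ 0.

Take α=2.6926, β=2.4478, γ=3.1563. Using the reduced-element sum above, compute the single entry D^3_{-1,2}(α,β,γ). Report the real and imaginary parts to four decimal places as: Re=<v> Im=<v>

D^3_{-1,2}(2.6926,2.4478,3.1563) = e^{-i·-1·2.6926}·d^3_{-1,2}(2.4478)·e^{-i·2·3.1563}. Compute d first:
With c≡cos(β/2)=0.339981 and s≡sin(β/2)=0.940432, N=[2·24·120·1]^{1/2}=75.894664
The bounds max(0,m−m')=3 and min(l+m,l−m')=4 give 2 terms
  k=3: (−1)^0·75.8947/(12)·0.3400^3·0.9404^3 = +0.206717
  k=4: (−1)^1·75.8947/(24)·0.3400^1·0.9404^5 = -0.790846
d^3_{-1,2}(2.4478) = +0.206717 -0.790846 = -0.584130
Attach z-rotation phases: D = e^{-i(-1)(2.6926)}·(-0.584130)·e^{-i(2)(3.1563)} = +0.518549-0.268913i

Re=0.5185 Im=-0.2689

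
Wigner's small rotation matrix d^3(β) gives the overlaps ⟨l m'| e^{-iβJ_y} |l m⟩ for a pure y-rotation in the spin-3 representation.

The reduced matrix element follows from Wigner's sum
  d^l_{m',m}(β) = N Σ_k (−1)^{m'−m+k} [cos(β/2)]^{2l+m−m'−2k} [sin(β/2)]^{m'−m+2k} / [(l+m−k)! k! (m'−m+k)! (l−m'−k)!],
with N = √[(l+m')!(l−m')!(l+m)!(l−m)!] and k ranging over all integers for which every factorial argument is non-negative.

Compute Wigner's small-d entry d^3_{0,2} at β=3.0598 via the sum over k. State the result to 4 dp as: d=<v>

d^3_{0,2}(β=3.0598) via Wigner's sum:
c=cos(3.0598/2)=0.040885, s=sin(3.0598/2)=0.999164; N=√[6·6·120·1]=65.726707
Admissible k: 2..3 (factorial args all ≥0)
  k=2: (−1)^0·65.7267/(12)·0.0409^4·0.9992^2 = +0.000015
  k=3: (−1)^1·65.7267/(12)·0.0409^2·0.9992^4 = -0.009125
d^3_{0,2}(3.0598) = +0.000015 -0.009125 = -0.009110

d=-0.0091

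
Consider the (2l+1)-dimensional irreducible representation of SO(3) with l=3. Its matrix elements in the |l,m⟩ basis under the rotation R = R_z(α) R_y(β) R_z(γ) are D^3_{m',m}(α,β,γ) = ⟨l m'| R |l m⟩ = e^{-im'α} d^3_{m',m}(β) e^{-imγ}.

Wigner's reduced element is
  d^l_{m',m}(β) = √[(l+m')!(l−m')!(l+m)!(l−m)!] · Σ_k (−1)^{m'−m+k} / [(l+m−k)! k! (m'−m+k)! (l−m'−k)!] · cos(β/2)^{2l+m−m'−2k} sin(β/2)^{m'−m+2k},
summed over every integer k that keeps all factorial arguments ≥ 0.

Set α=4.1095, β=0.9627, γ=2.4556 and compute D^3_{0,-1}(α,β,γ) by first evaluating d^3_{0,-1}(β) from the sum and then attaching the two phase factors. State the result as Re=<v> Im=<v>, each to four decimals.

First d^3_{0,-1}(β=0.9627), then the phase factors e^{-i(0)α} and e^{-i(-1)γ}:
c=cos(0.9627/2)=0.886371, s=sin(0.9627/2)=0.462976; N=√[6·6·2·24]=41.569219
k: max(0,(-1)−(0))=0 … min(3+(-1),3−(0))=2
  k=0: (−1)^1·41.5692/(12)·0.8864^5·0.4630^1 = -0.877458
  k=1: (−1)^2·41.5692/(4)·0.8864^3·0.4630^3 = +0.718181
  k=2: (−1)^3·41.5692/(12)·0.8864^1·0.4630^5 = -0.065313
d^3_{0,-1}(0.9627) = -0.877458 +0.718181 -0.065313 = -0.224590
Phases: e^{-i·(0)·4.1095}=+1.000000+0.000000i, e^{-i·(-1)·2.4556}=-0.773791+0.633441i ⇒ D=+0.173785-0.142264i

Re=0.1738 Im=-0.1423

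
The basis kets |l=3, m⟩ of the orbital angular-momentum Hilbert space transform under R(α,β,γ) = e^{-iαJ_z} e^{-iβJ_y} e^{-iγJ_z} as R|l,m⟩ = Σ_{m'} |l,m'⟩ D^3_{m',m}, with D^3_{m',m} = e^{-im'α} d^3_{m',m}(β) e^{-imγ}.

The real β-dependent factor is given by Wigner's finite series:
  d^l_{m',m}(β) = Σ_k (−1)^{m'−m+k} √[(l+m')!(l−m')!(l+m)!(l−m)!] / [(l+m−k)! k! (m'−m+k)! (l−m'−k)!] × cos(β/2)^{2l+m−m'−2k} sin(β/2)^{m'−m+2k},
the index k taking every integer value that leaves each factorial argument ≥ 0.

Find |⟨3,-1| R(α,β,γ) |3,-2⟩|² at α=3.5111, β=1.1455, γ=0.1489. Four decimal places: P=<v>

First d^3_{-1,-2}(β=1.1455), then the phase factors e^{-i(-1)α} and e^{-i(-2)γ}:
c=cos(1.1455/2)=0.840414, s=sin(1.1455/2)=0.541945; N=√[2·24·1·120]=75.894664
Admissible k: 0..1 (factorial args all ≥0)
  k=0: (−1)^1·75.8947/(24)·0.8404^5·0.5419^1 = -0.718491
  k=1: (−1)^2·75.8947/(12)·0.8404^3·0.5419^3 = +0.597552
d^3_{-1,-2}(1.1455) = -0.718491 +0.597552 = -0.120939
|D^3_{-1,-2}|² = |d^3_{-1,-2}(β)|² = (-0.120939)² = 0.014626 (the z-rotation phases have unit modulus)

P=0.0146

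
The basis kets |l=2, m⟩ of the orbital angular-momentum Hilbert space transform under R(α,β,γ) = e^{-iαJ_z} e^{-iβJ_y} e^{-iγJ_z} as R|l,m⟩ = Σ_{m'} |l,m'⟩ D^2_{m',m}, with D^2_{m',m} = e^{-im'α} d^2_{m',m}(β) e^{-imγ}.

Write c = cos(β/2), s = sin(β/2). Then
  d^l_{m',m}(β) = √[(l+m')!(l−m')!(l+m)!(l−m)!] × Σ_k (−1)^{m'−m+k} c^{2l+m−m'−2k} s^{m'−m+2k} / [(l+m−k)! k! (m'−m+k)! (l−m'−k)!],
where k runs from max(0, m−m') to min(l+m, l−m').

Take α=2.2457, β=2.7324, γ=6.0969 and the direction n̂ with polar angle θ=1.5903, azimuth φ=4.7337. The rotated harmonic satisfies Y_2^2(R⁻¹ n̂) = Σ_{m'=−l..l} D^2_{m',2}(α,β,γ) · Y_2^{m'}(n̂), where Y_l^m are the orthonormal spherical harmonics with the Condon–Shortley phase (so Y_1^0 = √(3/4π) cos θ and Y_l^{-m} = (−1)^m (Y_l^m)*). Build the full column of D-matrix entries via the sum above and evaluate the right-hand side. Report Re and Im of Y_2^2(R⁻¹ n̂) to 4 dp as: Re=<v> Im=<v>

Re=-0.0639 Im=0.3461

Need the full column D^2_{m',2} for m'=−2..2 at α=2.2457, β=2.7324, γ=6.0969.
cos(β/2)=0.203172, sin(β/2)=0.979143
d^2_{-2,2}: single k=4 term ⇒ +0.919146;  D = +0.138793-0.908607i
d^2_{-1,2}: single k=3 term ⇒ +0.381445;  D = -0.330394+0.190631i
d^2_{0,2}: single k=2 term ⇒ +0.096938;  D = +0.090288+0.035287i
d^2_{1,2}: single k=1 term ⇒ +0.016424;  D = -0.004890-0.015679i
d^2_{2,2}: single k=0 term ⇒ +0.001704;  D = -0.000953+0.001412i
Y_2^{m'}(θ=1.5903,φ=4.7337) and Σ D·Y over m':
  (+0.1388-0.9086i)·(-0.3858+0.0165i)  (-0.3304+0.1906i)·(-0.0003-0.0151i)  (+0.0903+0.0353i)·(-0.3150+0.0000i)  (-0.0049-0.0157i)·(+0.0003-0.0151i)  (-0.0010+0.0014i)·(-0.3858-0.0165i)
Y_2^2(R⁻¹ n̂) = -0.063907+0.346140i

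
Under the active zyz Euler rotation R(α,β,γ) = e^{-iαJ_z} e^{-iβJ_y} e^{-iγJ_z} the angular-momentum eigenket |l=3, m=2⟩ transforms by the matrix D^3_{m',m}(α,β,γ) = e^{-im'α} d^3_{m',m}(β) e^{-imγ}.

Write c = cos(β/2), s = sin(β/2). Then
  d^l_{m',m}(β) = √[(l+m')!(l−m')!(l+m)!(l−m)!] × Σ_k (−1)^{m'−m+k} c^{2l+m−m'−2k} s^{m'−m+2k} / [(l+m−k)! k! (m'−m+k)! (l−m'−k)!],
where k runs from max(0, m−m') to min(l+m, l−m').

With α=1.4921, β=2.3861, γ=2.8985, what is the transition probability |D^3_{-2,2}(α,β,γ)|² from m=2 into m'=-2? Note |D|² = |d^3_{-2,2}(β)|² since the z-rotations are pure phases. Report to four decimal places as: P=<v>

P=0.0188

Split into d^3_{-2,2}(β=2.3861) × two z-phases.
c=cos(2.3861/2)=0.368827, s=sin(2.3861/2)=0.929498; N=√[1·120·120·1]=120.000000
k∈{4,5} keeps every argument non-negative
  k=4: (−1)^0·120.0000/(24)·0.3688^2·0.9295^4 = +0.507702
  k=5: (−1)^1·120.0000/(120)·0.3688^0·0.9295^6 = -0.644898
d^3_{-2,2}(2.3861) = +0.507702 -0.644898 = -0.137197
|D^3_{-2,2}|² = |d^3_{-2,2}(β)|² = (-0.137197)² = 0.018823 (the z-rotation phases have unit modulus)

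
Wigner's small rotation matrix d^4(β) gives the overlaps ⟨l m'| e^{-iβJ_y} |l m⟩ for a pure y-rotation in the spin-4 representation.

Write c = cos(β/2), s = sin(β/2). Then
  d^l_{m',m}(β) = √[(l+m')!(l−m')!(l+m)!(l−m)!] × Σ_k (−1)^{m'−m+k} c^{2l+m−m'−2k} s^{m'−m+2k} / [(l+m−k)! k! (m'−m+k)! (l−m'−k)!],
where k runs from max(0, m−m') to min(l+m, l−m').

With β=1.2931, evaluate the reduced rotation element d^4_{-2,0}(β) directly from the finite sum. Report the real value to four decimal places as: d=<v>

d=-0.1733

d^4_{-2,0}(β=1.2931) via Wigner's sum:
Half-angle: c=0.798167, s=0.602436. N=√(2·720·24·24)=910.735966
The bounds max(0,m−m')=2 and min(l+m,l−m')=4 give 3 terms
  k=2: (−1)^0·910.7360/(96)·0.7982^6·0.6024^2 = +0.890238
  k=3: (−1)^1·910.7360/(36)·0.7982^4·0.6024^4 = -1.352414
  k=4: (−1)^2·910.7360/(96)·0.7982^2·0.6024^6 = +0.288919
d^4_{-2,0}(1.2931) = +0.890238 -1.352414 +0.288919 = -0.173257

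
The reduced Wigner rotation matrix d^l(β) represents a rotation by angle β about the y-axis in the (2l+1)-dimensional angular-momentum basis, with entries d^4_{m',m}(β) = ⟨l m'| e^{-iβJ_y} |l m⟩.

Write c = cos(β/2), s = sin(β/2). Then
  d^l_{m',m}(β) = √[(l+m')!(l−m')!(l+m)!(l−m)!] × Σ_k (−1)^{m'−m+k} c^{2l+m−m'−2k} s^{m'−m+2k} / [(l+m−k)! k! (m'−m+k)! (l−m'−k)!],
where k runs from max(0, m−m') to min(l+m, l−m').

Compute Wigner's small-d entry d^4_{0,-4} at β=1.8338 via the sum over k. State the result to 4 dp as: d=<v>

d=0.4546

d^4_{0,-4}(β=1.8338) via Wigner's sum:
c=cos(1.8338/2)=0.608284, s=sin(1.8338/2)=0.793720; N=√[24·24·1·40320]=4819.161753
k∈{0} keeps every argument non-negative
  k=0: (−1)^4·4819.1618/(576)·0.6083^4·0.7937^4 = +0.454613
d^4_{0,-4}(1.8338) = +0.454613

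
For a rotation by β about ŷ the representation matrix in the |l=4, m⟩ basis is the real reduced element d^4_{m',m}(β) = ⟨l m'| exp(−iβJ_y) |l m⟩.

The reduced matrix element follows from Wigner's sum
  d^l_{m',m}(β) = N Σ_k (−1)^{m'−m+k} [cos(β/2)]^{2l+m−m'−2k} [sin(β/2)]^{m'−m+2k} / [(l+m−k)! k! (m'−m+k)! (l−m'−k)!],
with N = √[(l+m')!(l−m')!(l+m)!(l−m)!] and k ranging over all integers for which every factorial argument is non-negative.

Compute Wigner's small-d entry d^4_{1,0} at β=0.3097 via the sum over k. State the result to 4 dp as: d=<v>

d^4_{1,0}(β=0.3097) via Wigner's sum:
c=cos(0.3097/2)=0.988035, s=sin(0.3097/2)=0.154232; N=√[120·6·24·24]=643.987578
k∈{0,1,2,3} keeps every argument non-negative
  k=0: (−1)^1·643.9876/(144)·0.9880^7·0.1542^1 = -0.634008
  k=1: (−1)^2·643.9876/(24)·0.9880^5·0.1542^3 = +0.092694
  k=2: (−1)^3·643.9876/(24)·0.9880^3·0.1542^5 = -0.002259
  k=3: (−1)^4·643.9876/(144)·0.9880^1·0.1542^7 = +0.000009
d^4_{1,0}(0.3097) = -0.634008 +0.092694 -0.002259 +0.000009 = -0.543564

d=-0.5436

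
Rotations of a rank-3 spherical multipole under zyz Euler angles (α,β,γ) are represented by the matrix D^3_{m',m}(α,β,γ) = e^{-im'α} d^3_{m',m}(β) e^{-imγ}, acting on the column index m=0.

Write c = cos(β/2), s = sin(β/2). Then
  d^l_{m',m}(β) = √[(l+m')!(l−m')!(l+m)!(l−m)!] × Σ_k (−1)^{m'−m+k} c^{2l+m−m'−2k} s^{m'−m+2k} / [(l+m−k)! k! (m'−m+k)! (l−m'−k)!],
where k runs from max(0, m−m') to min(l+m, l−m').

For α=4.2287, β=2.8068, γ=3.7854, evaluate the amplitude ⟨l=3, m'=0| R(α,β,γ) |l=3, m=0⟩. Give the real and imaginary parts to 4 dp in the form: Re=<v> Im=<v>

Re=-0.6896 Im=0.0000

Split into d^3_{0,0}(β=2.8068) × two z-phases.
c=cos(2.8068/2)=0.166616, s=sin(2.8068/2)=0.986022; N=√[6·6·6·6]=36.000000
k: max(0,(0)−(0))=0 … min(3+(0),3−(0))=3
  k=0: (−1)^0·36.0000/(36)·0.1666^6·0.9860^0 = +0.000021
  k=1: (−1)^1·36.0000/(4)·0.1666^4·0.9860^2 = -0.006743
  k=2: (−1)^2·36.0000/(4)·0.1666^2·0.9860^4 = +0.236168
  k=3: (−1)^3·36.0000/(36)·0.1666^0·0.9860^6 = -0.919008
d^3_{0,0}(2.8068) = +0.000021 -0.006743 +0.236168 -0.919008 = -0.689563
Phases: e^{-i·(0)·4.2287}=+1.000000+0.000000i, e^{-i·(0)·3.7854}=+1.000000+0.000000i ⇒ D=-0.689563+0.000000i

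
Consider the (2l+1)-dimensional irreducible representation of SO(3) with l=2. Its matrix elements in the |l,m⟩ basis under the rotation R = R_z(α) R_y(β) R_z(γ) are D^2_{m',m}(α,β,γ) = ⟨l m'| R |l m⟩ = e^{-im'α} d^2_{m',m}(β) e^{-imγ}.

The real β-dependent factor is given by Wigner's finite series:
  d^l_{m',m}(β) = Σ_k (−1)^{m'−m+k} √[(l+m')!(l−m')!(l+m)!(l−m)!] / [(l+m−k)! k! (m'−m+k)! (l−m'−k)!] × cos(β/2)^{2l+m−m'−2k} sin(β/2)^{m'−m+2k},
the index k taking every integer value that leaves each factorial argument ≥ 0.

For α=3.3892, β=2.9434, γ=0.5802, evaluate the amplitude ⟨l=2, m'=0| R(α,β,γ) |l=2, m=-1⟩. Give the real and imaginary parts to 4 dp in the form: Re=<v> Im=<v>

D^2_{0,-1}(3.3892,2.9434,0.5802) = e^{-i·0·3.3892}·d^2_{0,-1}(2.9434)·e^{-i·-1·0.5802}. Compute d first:
With c≡cos(β/2)=0.098934 and s≡sin(β/2)=0.995094, N=[2·2·1·6]^{1/2}=4.898979
Admissible k: 0..1 (factorial args all ≥0)
  k=0: (−1)^1·4.8990/(2)·0.0989^3·0.9951^1 = -0.002360
  k=1: (−1)^2·4.8990/(2)·0.0989^1·0.9951^3 = +0.238789
d^2_{0,-1}(2.9434) = -0.002360 +0.238789 = +0.236429
Attach z-rotation phases: D = e^{-i(0)(3.3892)}·(+0.236429)·e^{-i(-1)(0.5802)} = +0.197738+0.129608i

Re=0.1977 Im=0.1296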